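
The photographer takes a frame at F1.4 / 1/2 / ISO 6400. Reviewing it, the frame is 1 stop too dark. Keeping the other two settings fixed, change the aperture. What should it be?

Underexposed by 1 stop → need 1 stop brighter.
Aperture: f/1.4 → f/1.0.

f/1.0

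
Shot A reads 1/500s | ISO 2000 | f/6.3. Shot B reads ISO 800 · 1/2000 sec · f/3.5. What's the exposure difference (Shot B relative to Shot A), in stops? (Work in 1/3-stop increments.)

Aperture: f/6.3 → f/5.6 → f/5 → f/4.5 → f/4 → f/3.5 — 1 2/3 stops larger aperture (brighter).
Shutter speed: 1/500 → 1/640 → 1/800 → 1/1000 → 1/1250 → 1/1600 → 1/2000 — 2 stops faster (darker).
ISO: 2000 → 1600 → 1250 → 1000 → 800 — 1 1/3 stops lower (darker).
Net: +1 2/3 −2 −1 1/3 = −1 2/3 stops.

1 2/3 stops darker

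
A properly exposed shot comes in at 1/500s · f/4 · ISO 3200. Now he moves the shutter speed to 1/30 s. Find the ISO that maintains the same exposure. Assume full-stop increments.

ISO 200

Shutter speed: 1/500 → 1/250 → 1/125 → 1/60 → 1/30 — 4 stops slower (brighter).
Need 4 stops darker from the ISO: 3200 → 1600 → 800 → 400 → 200.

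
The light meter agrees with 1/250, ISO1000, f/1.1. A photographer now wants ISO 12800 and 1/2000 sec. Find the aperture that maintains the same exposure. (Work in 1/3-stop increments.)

f/1.4

ISO: 1000 → 1250 → 1600 → 2000 → 2500 → 3200 → 4000 → 5000 → 6400 → 8000 → 10000 → 12800 — 3 2/3 stops raised (brighter).
Shutter speed: 1/250 → 1/320 → 1/400 → 1/500 → 1/640 → 1/800 → 1/1000 → 1/1250 → 1/1600 → 1/2000 — 3 stops faster (darker).
Net change so far: 2/3 stop brighter. Offset with the aperture: f/1.1 → f/1.2 → f/1.4.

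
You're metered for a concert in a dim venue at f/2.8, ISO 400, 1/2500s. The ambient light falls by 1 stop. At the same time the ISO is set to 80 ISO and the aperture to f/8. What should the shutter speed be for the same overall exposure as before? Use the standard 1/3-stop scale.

Scene light: 1 stop darker.
ISO: 400 → 320 → 250 → 200 → 160 → 125 → 100 → 80 — 2 1/3 stops dropped (darker).
Aperture: f/2.8 → f/3.2 → f/3.5 → f/4 → f/4.5 → f/5 → f/5.6 → f/6.3 → f/7.1 → f/8 — 3 stops stopped down (darker).
Net so far: 6 1/3 stops darker. Shutter speed: 1/2500 → 1/2000 → 1/1600 → 1/1250 → 1/1000 → 1/800 → 1/640 → 1/500 → 1/400 → 1/320 → 1/250 → 1/200 → 1/160 → 1/125 → 1/100 → 1/80 → 1/60 → 1/50 → 1/40 → 1/30.

1/30s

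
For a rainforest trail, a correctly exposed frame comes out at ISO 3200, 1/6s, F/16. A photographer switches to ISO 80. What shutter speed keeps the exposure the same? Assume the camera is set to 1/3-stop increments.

ISO: 3200 → 2500 → 2000 → 1600 → 1250 → 1000 → 800 → 640 → 500 → 400 → 320 → 250 → 200 → 160 → 125 → 100 → 80 — 5 1/3 stops dropped (darker).
Need 5 1/3 stops brighter from the shutter speed: 1/6 → 1/5 → 1/4 → 0.3 → 0.4 → 0.5 → 0.6 → 0.8 → 1 → 1.3 → 1.6 → 2 → 2.5 → 3.2 → 4 → 5 → 6.

6 s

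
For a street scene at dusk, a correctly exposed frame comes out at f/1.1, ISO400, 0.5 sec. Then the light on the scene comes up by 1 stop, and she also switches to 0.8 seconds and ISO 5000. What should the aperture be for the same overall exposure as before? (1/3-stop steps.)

f/7.1

Scene light: 1 stop brighter.
Shutter speed: 0.5 → 0.6 → 0.8 — 2/3 stop longer (brighter).
ISO: 400 → 500 → 640 → 800 → 1000 → 1250 → 1600 → 2000 → 2500 → 3200 → 4000 → 5000 — 3 2/3 stops higher (brighter).
Net so far: 5 1/3 stops brighter. Aperture: f/1.1 → f/1.2 → f/1.4 → f/1.6 → f/1.8 → f/2 → f/2.2 → f/2.5 → f/2.8 → f/3.2 → f/3.5 → f/4 → f/4.5 → f/5 → f/5.6 → f/6.3 → f/7.1.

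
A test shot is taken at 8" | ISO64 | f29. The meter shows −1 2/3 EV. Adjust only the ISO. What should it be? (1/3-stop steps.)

ISO 200

Underexposed by 1 2/3 stops → need 1 2/3 stops brighter.
ISO: 64 → 80 → 100 → 125 → 160 → 200.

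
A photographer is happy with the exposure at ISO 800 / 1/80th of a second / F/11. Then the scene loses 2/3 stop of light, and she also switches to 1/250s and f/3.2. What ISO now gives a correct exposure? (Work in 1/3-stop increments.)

ISO 320

Scene light: 2/3 stop darker.
Shutter speed: 1/80 → 1/100 → 1/125 → 1/160 → 1/200 → 1/250 — 1 2/3 stops shorter (darker).
Aperture: f/11 → f/10 → f/9 → f/8 → f/7.1 → f/6.3 → f/5.6 → f/5 → f/4.5 → f/4 → f/3.5 → f/3.2 — 3 2/3 stops wider (brighter).
Net so far: 1 1/3 stops brighter. ISO: 800 → 640 → 500 → 400 → 320.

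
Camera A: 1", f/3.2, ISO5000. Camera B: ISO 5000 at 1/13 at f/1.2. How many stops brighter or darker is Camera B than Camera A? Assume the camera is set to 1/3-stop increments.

Aperture: f/3.2 → f/2.8 → f/2.5 → f/2.2 → f/2 → f/1.8 → f/1.6 → f/1.4 → f/1.2 — 2 2/3 stops larger aperture (brighter).
Shutter speed: 1 → 0.8 → 0.6 → 0.5 → 0.4 → 0.3 → 1/4 → 1/5 → 1/6 → 1/8 → 1/10 → 1/13 — 3 2/3 stops shorter (darker).
ISO: unchanged.
Net: +2 2/3 −3 2/3 = −1 stop.

1 stop darker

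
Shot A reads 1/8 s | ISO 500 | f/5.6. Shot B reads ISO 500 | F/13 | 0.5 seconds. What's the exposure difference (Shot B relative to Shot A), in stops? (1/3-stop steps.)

Aperture: f/5.6 → f/6.3 → f/7.1 → f/8 → f/9 → f/10 → f/11 → f/13 — 2 1/3 stops narrower (darker).
Shutter speed: 1/8 → 1/6 → 1/5 → 1/4 → 0.3 → 0.4 → 0.5 — 2 stops longer (brighter).
ISO: unchanged.
Net: −2 1/3 +2 = −1/3 stops.

1/3 stop darker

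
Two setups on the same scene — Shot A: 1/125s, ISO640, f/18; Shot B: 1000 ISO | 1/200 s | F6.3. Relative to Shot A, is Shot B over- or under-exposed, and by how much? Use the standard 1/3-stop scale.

Aperture: f/18 → f/16 → f/14 → f/13 → f/11 → f/10 → f/9 → f/8 → f/7.1 → f/6.3 — 3 stops larger aperture (brighter).
Shutter speed: 1/125 → 1/160 → 1/200 — 2/3 stop faster (darker).
ISO: 640 → 800 → 1000 — 2/3 stop higher (brighter).
Net: +3 −2/3 +2/3 = +3 stops.

3 stops brighter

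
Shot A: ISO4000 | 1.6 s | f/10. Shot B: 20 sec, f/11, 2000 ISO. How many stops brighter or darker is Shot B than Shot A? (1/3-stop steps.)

Aperture: f/10 → f/11 — 1/3 stop narrower (darker).
Shutter speed: 1.6 → 2 → 2.5 → 3.2 → 4 → 5 → 6 → 8 → 10 → 13 → 15 → 20 — 3 2/3 stops slower (brighter).
ISO: 4000 → 3200 → 2500 → 2000 — 1 stop dropped (darker).
Net: −1/3 +3 2/3 −1 = +2 1/3 stops.

2 1/3 stops brighter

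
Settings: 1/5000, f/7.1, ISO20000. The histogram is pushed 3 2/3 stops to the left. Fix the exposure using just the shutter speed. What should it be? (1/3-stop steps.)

1/400s

Underexposed by 3 2/3 stops → need 3 2/3 stops brighter.
Shutter speed: 1/5000 → 1/4000 → 1/3200 → 1/2500 → 1/2000 → 1/1600 → 1/1250 → 1/1000 → 1/800 → 1/640 → 1/500 → 1/400.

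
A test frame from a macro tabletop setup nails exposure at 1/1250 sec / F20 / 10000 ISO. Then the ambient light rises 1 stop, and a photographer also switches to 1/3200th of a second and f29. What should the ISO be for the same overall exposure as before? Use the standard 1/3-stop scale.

Scene light: 1 stop brighter.
Shutter speed: 1/1250 → 1/1600 → 1/2000 → 1/2500 → 1/3200 — 1 1/3 stops shorter (darker).
Aperture: f/20 → f/22 → f/25 → f/29 — 1 stop stopped down (darker).
Net so far: 1 1/3 stops darker. ISO: 10000 → 12800 → 16000 → 20000 → 25600.

ISO 25600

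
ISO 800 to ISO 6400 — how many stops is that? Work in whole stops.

3 stops

800 → 1600 → 3200 → 6400 — count the steps: 3 stops.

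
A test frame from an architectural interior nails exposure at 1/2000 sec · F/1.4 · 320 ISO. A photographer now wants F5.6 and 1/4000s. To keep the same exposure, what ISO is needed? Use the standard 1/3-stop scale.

ISO 10000

Aperture: f/1.4 → f/1.6 → f/1.8 → f/2 → f/2.2 → f/2.5 → f/2.8 → f/3.2 → f/3.5 → f/4 → f/4.5 → f/5 → f/5.6 — 4 stops narrower (darker).
Shutter speed: 1/2000 → 1/2500 → 1/3200 → 1/4000 — 1 stop faster (darker).
Net change so far: 5 stops darker. Offset with the ISO: 320 → 400 → 500 → 640 → 800 → 1000 → 1250 → 1600 → 2000 → 2500 → 3200 → 4000 → 5000 → 6400 → 8000 → 10000.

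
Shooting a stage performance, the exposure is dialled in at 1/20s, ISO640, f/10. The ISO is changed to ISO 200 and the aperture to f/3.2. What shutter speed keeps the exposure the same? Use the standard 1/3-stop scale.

ISO: 640 → 500 → 400 → 320 → 250 → 200 — 1 2/3 stops dropped (darker).
Aperture: f/10 → f/9 → f/8 → f/7.1 → f/6.3 → f/5.6 → f/5 → f/4.5 → f/4 → f/3.5 → f/3.2 — 3 1/3 stops opened up (brighter).
Net change so far: 1 2/3 stops brighter. Offset with the shutter speed: 1/20 → 1/25 → 1/30 → 1/40 → 1/50 → 1/60.

1/60s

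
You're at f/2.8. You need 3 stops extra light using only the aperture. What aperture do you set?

Aperture: f/2.8 → f/2 → f/1.4 → f/1.0 — 3 stops opened up (brighter).

f/1.0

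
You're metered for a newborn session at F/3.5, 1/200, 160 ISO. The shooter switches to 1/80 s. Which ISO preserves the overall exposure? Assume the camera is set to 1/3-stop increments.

ISO 64

Shutter speed: 1/200 → 1/160 → 1/125 → 1/100 → 1/80 — 1 1/3 stops slower (brighter).
Need 1 1/3 stops darker from the ISO: 160 → 125 → 100 → 80 → 64.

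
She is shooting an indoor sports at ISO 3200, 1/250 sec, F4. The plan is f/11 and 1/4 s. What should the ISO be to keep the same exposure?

Aperture: f/4 → f/5.6 → f/8 → f/11 — 3 stops narrower (darker).
Shutter speed: 1/250 → 1/125 → 1/60 → 1/30 → 1/15 → 1/8 → 1/4 — 6 stops longer (brighter).
Net change so far: 3 stops brighter. Offset with the ISO: 3200 → 1600 → 800 → 400.

ISO 400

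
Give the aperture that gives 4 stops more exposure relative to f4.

Aperture: f/4 → f/2.8 → f/2 → f/1.4 → f/1.0 — 4 stops opened up (brighter).

f/1.0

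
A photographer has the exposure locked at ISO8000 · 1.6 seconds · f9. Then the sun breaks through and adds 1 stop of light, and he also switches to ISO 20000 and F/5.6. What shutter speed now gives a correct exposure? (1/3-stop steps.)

1/8s

Scene light: 1 stop brighter.
ISO: 8000 → 10000 → 12800 → 16000 → 20000 — 1 1/3 stops raised (brighter).
Aperture: f/9 → f/8 → f/7.1 → f/6.3 → f/5.6 — 1 1/3 stops larger aperture (brighter).
Net so far: 3 2/3 stops brighter. Shutter speed: 1.6 → 1.3 → 1 → 0.8 → 0.6 → 0.5 → 0.4 → 0.3 → 1/4 → 1/5 → 1/6 → 1/8.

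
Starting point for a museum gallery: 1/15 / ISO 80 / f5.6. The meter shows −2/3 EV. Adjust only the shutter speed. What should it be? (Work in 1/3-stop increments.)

Underexposed by 2/3 stop → need 2/3 stop brighter.
Shutter speed: 1/15 → 1/13 → 1/10.

1/10s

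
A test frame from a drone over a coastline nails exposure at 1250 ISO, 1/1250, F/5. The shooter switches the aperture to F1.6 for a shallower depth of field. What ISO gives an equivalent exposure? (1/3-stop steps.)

ISO 125

Aperture: f/5 → f/4.5 → f/4 → f/3.5 → f/3.2 → f/2.8 → f/2.5 → f/2.2 → f/2 → f/1.8 → f/1.6 — 3 1/3 stops wider (brighter).
Need 3 1/3 stops darker from the ISO: 1250 → 1000 → 800 → 640 → 500 → 400 → 320 → 250 → 200 → 160 → 125.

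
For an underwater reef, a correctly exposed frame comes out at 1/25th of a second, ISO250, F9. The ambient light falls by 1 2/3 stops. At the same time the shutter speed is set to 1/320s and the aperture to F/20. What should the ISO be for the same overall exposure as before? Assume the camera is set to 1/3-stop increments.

ISO 51200

Scene light: 1 2/3 stops darker.
Shutter speed: 1/25 → 1/30 → 1/40 → 1/50 → 1/60 → 1/80 → 1/100 → 1/125 → 1/160 → 1/200 → 1/250 → 1/320 — 3 2/3 stops shorter (darker).
Aperture: f/9 → f/10 → f/11 → f/13 → f/14 → f/16 → f/18 → f/20 — 2 1/3 stops stopped down (darker).
Net so far: 7 2/3 stops darker. ISO: 250 → 320 → 400 → 500 → 640 → 800 → 1000 → 1250 → 1600 → 2000 → 2500 → 3200 → 4000 → 5000 → 6400 → 8000 → 10000 → 12800 → 16000 → 20000 → 25600 → 32000 → 40000 → 51200.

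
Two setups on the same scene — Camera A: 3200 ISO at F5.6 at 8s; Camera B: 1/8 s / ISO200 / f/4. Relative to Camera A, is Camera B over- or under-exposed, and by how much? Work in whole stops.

Aperture: f/5.6 → f/4 — 1 stop wider (brighter).
Shutter speed: 8 → 4 → 2 → 1 → 1/2 → 1/4 → 1/8 — 6 stops faster (darker).
ISO: 3200 → 1600 → 800 → 400 → 200 — 4 stops dropped (darker).
Net: +1 −6 −4 = −9 stops.

9 stops darker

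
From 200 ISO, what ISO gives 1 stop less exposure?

ISO 100

ISO: 200 → 100 — 1 stop dropped (darker).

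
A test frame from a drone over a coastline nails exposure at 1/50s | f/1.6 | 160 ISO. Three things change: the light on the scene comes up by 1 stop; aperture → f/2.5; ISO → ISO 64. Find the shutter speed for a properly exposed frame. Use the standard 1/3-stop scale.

1/15s

Scene light: 1 stop brighter.
Aperture: f/1.6 → f/1.8 → f/2 → f/2.2 → f/2.5 — 1 1/3 stops narrower (darker).
ISO: 160 → 125 → 100 → 80 → 64 — 1 1/3 stops dropped (darker).
Net so far: 1 2/3 stops darker. Shutter speed: 1/50 → 1/40 → 1/30 → 1/25 → 1/20 → 1/15.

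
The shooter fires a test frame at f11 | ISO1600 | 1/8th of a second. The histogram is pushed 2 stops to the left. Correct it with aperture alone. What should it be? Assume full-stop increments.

f/5.6

Underexposed by 2 stops → need 2 stops brighter.
Aperture: f/11 → f/8 → f/5.6.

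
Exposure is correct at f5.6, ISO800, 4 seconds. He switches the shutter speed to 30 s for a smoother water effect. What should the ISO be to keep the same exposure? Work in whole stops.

ISO 100

Shutter speed: 4 → 8 → 15 → 30 — 3 stops slower (brighter).
Need 3 stops darker from the ISO: 800 → 400 → 200 → 100.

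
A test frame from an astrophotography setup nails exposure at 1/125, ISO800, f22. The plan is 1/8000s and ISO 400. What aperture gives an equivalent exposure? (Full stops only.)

f/2

Shutter speed: 1/125 → 1/250 → 1/500 → 1/1000 → 1/2000 → 1/4000 → 1/8000 — 6 stops faster (darker).
ISO: 800 → 400 — 1 stop lower (darker).
Net change so far: 7 stops darker. Offset with the aperture: f/22 → f/16 → f/11 → f/8 → f/5.6 → f/4 → f/2.8 → f/2.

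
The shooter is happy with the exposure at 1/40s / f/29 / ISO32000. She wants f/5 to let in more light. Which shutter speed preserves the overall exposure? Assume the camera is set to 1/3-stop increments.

Aperture: f/29 → f/25 → f/22 → f/20 → f/18 → f/16 → f/14 → f/13 → f/11 → f/10 → f/9 → f/8 → f/7.1 → f/6.3 → f/5.6 → f/5 — 5 stops opened up (brighter).
Need 5 stops darker from the shutter speed: 1/40 → 1/50 → 1/60 → 1/80 → 1/100 → 1/125 → 1/160 → 1/200 → 1/250 → 1/320 → 1/400 → 1/500 → 1/640 → 1/800 → 1/1000 → 1/1250.

1/1250s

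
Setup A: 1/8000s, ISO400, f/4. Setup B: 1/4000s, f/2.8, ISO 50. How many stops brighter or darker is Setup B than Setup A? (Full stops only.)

1 stop darker

Aperture: f/4 → f/2.8 — 1 stop larger aperture (brighter).
Shutter speed: 1/8000 → 1/4000 — 1 stop slower (brighter).
ISO: 400 → 200 → 100 → 50 — 3 stops lower (darker).
Net: +1 +1 −3 = −1 stop.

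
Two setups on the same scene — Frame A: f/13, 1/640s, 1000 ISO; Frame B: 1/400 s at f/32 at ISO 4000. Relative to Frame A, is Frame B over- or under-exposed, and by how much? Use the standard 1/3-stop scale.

Aperture: f/13 → f/14 → f/16 → f/18 → f/20 → f/22 → f/25 → f/29 → f/32 — 2 2/3 stops stopped down (darker).
Shutter speed: 1/640 → 1/500 → 1/400 — 2/3 stop slower (brighter).
ISO: 1000 → 1250 → 1600 → 2000 → 2500 → 3200 → 4000 — 2 stops higher (brighter).
Net: −2 2/3 +2/3 +2 = 0 stops.

same exposure (0 stops)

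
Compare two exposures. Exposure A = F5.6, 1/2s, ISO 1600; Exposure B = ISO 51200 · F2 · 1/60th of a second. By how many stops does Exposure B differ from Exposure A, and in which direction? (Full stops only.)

Aperture: f/5.6 → f/4 → f/2.8 → f/2 — 3 stops opened up (brighter).
Shutter speed: 1/2 → 1/4 → 1/8 → 1/15 → 1/30 → 1/60 — 5 stops shorter (darker).
ISO: 1600 → 3200 → 6400 → 12800 → 25600 → 51200 — 5 stops raised (brighter).
Net: +3 −5 +5 = +3 stops.

3 stops brighter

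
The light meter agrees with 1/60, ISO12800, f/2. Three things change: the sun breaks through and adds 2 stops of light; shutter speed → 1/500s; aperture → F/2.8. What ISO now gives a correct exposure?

Scene light: 2 stops brighter.
Shutter speed: 1/60 → 1/125 → 1/250 → 1/500 — 3 stops faster (darker).
Aperture: f/2 → f/2.8 — 1 stop narrower (darker).
Net so far: 2 stops darker. ISO: 12800 → 25600 → 51200.

ISO 51200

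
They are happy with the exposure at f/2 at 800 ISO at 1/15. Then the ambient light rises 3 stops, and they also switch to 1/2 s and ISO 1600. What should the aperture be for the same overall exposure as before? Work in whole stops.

f/22

Scene light: 3 stops brighter.
Shutter speed: 1/15 → 1/8 → 1/4 → 1/2 — 3 stops slower (brighter).
ISO: 800 → 1600 — 1 stop raised (brighter).
Net so far: 7 stops brighter. Aperture: f/2 → f/2.8 → f/4 → f/5.6 → f/8 → f/11 → f/16 → f/22.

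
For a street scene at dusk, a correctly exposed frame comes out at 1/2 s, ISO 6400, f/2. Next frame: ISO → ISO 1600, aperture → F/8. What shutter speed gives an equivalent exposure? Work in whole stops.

30 s

ISO: 6400 → 3200 → 1600 — 2 stops dropped (darker).
Aperture: f/2 → f/2.8 → f/4 → f/5.6 → f/8 — 4 stops stopped down (darker).
Net change so far: 6 stops darker. Offset with the shutter speed: 1/2 → 1 → 2 → 4 → 8 → 15 → 30.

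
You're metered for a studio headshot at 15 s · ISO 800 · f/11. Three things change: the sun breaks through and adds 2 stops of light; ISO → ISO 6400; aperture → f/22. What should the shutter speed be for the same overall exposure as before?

2 s

Scene light: 2 stops brighter.
ISO: 800 → 1600 → 3200 → 6400 — 3 stops higher (brighter).
Aperture: f/11 → f/16 → f/22 — 2 stops narrower (darker).
Net so far: 3 stops brighter. Shutter speed: 15 → 8 → 4 → 2.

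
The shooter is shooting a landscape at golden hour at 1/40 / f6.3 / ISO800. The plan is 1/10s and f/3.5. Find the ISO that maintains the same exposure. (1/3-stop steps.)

ISO 64

Shutter speed: 1/40 → 1/30 → 1/25 → 1/20 → 1/15 → 1/13 → 1/10 — 2 stops longer (brighter).
Aperture: f/6.3 → f/5.6 → f/5 → f/4.5 → f/4 → f/3.5 — 1 2/3 stops wider (brighter).
Net change so far: 3 2/3 stops brighter. Offset with the ISO: 800 → 640 → 500 → 400 → 320 → 250 → 200 → 160 → 125 → 100 → 80 → 64.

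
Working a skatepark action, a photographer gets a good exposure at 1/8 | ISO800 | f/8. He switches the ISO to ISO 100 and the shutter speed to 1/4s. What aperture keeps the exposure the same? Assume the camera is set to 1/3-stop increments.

ISO: 800 → 640 → 500 → 400 → 320 → 250 → 200 → 160 → 125 → 100 — 3 stops dropped (darker).
Shutter speed: 1/8 → 1/6 → 1/5 → 1/4 — 1 stop longer (brighter).
Net change so far: 2 stops darker. Offset with the aperture: f/8 → f/7.1 → f/6.3 → f/5.6 → f/5 → f/4.5 → f/4.

f/4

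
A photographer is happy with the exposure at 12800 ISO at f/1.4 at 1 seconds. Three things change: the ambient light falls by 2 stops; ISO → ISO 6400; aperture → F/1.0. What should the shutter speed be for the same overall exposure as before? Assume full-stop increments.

Scene light: 2 stops darker.
ISO: 12800 → 6400 — 1 stop lower (darker).
Aperture: f/1.4 → f/1.0 — 1 stop larger aperture (brighter).
Net so far: 2 stops darker. Shutter speed: 1 → 2 → 4.

4 s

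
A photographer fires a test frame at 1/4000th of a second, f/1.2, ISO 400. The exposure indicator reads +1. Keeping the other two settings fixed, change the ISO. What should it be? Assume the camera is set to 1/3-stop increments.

Overexposed by 1 stop → need 1 stop darker.
ISO: 400 → 320 → 250 → 200.

ISO 200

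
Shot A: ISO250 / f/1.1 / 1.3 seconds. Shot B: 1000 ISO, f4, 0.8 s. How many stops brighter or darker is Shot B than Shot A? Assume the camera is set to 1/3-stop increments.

Aperture: f/1.1 → f/1.2 → f/1.4 → f/1.6 → f/1.8 → f/2 → f/2.2 → f/2.5 → f/2.8 → f/3.2 → f/3.5 → f/4 — 3 2/3 stops narrower (darker).
Shutter speed: 1.3 → 1 → 0.8 — 2/3 stop faster (darker).
ISO: 250 → 320 → 400 → 500 → 640 → 800 → 1000 — 2 stops raised (brighter).
Net: −3 2/3 −2/3 +2 = −2 1/3 stops.

2 1/3 stops darker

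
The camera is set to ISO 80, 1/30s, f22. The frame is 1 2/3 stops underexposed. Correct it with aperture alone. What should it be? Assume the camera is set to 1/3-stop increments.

Underexposed by 1 2/3 stops → need 1 2/3 stops brighter.
Aperture: f/22 → f/20 → f/18 → f/16 → f/14 → f/13.

f/13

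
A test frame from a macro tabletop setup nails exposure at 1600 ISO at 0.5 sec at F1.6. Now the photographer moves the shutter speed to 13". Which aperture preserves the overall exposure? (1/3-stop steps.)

f/8

Shutter speed: 0.5 → 0.6 → 0.8 → 1 → 1.3 → 1.6 → 2 → 2.5 → 3.2 → 4 → 5 → 6 → 8 → 10 → 13 — 4 2/3 stops slower (brighter).
Need 4 2/3 stops darker from the aperture: f/1.6 → f/1.8 → f/2 → f/2.2 → f/2.5 → f/2.8 → f/3.2 → f/3.5 → f/4 → f/4.5 → f/5 → f/5.6 → f/6.3 → f/7.1 → f/8.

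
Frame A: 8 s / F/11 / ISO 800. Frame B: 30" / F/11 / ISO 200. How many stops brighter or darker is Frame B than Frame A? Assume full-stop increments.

Aperture: unchanged.
Shutter speed: 8 → 15 → 30 — 2 stops longer (brighter).
ISO: 800 → 400 → 200 — 2 stops lower (darker).
Net: +2 −2 = 0 stops.

same exposure (0 stops)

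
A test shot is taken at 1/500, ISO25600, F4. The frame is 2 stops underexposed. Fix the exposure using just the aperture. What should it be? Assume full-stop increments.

Underexposed by 2 stops → need 2 stops brighter.
Aperture: f/4 → f/2.8 → f/2.

f/2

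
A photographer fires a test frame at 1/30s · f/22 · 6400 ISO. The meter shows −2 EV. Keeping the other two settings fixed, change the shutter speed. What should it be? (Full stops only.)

Underexposed by 2 stops → need 2 stops brighter.
Shutter speed: 1/30 → 1/15 → 1/8.

1/8s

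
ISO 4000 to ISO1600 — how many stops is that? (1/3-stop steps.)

4000 → 3200 → 2500 → 2000 → 1600 — count the steps: 4 third-stops = 1 1/3 stops.

1 1/3 stops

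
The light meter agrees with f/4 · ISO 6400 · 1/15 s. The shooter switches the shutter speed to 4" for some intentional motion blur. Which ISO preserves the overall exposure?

Shutter speed: 1/15 → 1/8 → 1/4 → 1/2 → 1 → 2 → 4 — 6 stops longer (brighter).
Need 6 stops darker from the ISO: 6400 → 3200 → 1600 → 800 → 400 → 200 → 100.

ISO 100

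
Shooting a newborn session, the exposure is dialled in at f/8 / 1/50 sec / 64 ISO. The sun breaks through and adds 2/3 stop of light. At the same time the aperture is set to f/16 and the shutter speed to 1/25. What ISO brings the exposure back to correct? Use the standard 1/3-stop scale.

ISO 80

Scene light: 2/3 stop brighter.
Aperture: f/8 → f/9 → f/10 → f/11 → f/13 → f/14 → f/16 — 2 stops stopped down (darker).
Shutter speed: 1/50 → 1/40 → 1/30 → 1/25 — 1 stop longer (brighter).
Net so far: 1/3 stop darker. ISO: 64 → 80.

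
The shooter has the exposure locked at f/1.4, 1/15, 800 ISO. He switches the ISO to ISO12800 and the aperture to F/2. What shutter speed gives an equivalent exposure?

1/125s

ISO: 800 → 1600 → 3200 → 6400 → 12800 — 4 stops higher (brighter).
Aperture: f/1.4 → f/2 — 1 stop smaller aperture (darker).
Net change so far: 3 stops brighter. Offset with the shutter speed: 1/15 → 1/30 → 1/60 → 1/125.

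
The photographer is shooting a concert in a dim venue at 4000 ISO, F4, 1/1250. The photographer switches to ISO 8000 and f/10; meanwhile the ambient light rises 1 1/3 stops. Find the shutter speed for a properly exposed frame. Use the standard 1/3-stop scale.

Scene light: 1 1/3 stops brighter.
ISO: 4000 → 5000 → 6400 → 8000 — 1 stop higher (brighter).
Aperture: f/4 → f/4.5 → f/5 → f/5.6 → f/6.3 → f/7.1 → f/8 → f/9 → f/10 — 2 2/3 stops stopped down (darker).
Net so far: 1/3 stop darker. Shutter speed: 1/1250 → 1/1000.

1/1000s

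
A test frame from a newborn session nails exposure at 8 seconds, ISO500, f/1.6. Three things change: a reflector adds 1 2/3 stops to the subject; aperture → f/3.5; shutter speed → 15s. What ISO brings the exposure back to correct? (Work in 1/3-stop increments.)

ISO 400

Scene light: 1 2/3 stops brighter.
Aperture: f/1.6 → f/1.8 → f/2 → f/2.2 → f/2.5 → f/2.8 → f/3.2 → f/3.5 — 2 1/3 stops narrower (darker).
Shutter speed: 8 → 10 → 13 → 15 — 1 stop longer (brighter).
Net so far: 1/3 stop brighter. ISO: 500 → 400.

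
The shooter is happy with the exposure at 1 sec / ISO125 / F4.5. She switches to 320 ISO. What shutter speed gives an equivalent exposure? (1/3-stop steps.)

0.4 s

ISO: 125 → 160 → 200 → 250 → 320 — 1 1/3 stops raised (brighter).
Need 1 1/3 stops darker from the shutter speed: 1 → 0.8 → 0.6 → 0.5 → 0.4.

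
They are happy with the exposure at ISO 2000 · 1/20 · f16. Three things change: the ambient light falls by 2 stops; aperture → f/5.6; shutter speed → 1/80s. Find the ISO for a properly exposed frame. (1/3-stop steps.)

Scene light: 2 stops darker.
Aperture: f/16 → f/14 → f/13 → f/11 → f/10 → f/9 → f/8 → f/7.1 → f/6.3 → f/5.6 — 3 stops opened up (brighter).
Shutter speed: 1/20 → 1/25 → 1/30 → 1/40 → 1/50 → 1/60 → 1/80 — 2 stops shorter (darker).
Net so far: 1 stop darker. ISO: 2000 → 2500 → 3200 → 4000.

ISO 4000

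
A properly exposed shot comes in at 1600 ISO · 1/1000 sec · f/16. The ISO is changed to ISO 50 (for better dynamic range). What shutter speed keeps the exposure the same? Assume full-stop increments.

ISO: 1600 → 800 → 400 → 200 → 100 → 50 — 5 stops dropped (darker).
Need 5 stops brighter from the shutter speed: 1/1000 → 1/500 → 1/250 → 1/125 → 1/60 → 1/30.

1/30s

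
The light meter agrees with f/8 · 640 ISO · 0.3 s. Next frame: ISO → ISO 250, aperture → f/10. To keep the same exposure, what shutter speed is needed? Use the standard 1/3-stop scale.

ISO: 640 → 500 → 400 → 320 → 250 — 1 1/3 stops dropped (darker).
Aperture: f/8 → f/9 → f/10 — 2/3 stop stopped down (darker).
Net change so far: 2 stops darker. Offset with the shutter speed: 0.3 → 0.4 → 0.5 → 0.6 → 0.8 → 1 → 1.3.

1.3 s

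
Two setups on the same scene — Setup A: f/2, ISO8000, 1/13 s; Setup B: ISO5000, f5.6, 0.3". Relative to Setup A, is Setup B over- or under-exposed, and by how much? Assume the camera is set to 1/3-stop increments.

Aperture: f/2 → f/2.2 → f/2.5 → f/2.8 → f/3.2 → f/3.5 → f/4 → f/4.5 → f/5 → f/5.6 — 3 stops stopped down (darker).
Shutter speed: 1/13 → 1/10 → 1/8 → 1/6 → 1/5 → 1/4 → 0.3 — 2 stops longer (brighter).
ISO: 8000 → 6400 → 5000 — 2/3 stop lower (darker).
Net: −3 +2 −2/3 = −1 2/3 stops.

1 2/3 stops darker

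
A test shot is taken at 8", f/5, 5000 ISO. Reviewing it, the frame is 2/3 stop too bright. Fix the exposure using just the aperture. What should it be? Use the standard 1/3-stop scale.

Overexposed by 2/3 stop → need 2/3 stop darker.
Aperture: f/5 → f/5.6 → f/6.3.

f/6.3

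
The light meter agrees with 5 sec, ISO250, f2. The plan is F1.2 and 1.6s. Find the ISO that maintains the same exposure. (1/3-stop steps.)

Aperture: f/2 → f/1.8 → f/1.6 → f/1.4 → f/1.2 — 1 1/3 stops larger aperture (brighter).
Shutter speed: 5 → 4 → 3.2 → 2.5 → 2 → 1.6 — 1 2/3 stops shorter (darker).
Net change so far: 1/3 stop darker. Offset with the ISO: 250 → 320.

ISO 320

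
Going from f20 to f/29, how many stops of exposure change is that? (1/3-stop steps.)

1 stop

f/20 → f/22 → f/25 → f/29 — count the steps: 3 third-stops = 1 stop.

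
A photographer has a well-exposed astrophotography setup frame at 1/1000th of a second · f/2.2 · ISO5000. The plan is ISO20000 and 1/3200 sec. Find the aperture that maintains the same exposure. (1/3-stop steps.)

f/2.5

ISO: 5000 → 6400 → 8000 → 10000 → 12800 → 16000 → 20000 — 2 stops higher (brighter).
Shutter speed: 1/1000 → 1/1250 → 1/1600 → 1/2000 → 1/2500 → 1/3200 — 1 2/3 stops faster (darker).
Net change so far: 1/3 stop brighter. Offset with the aperture: f/2.2 → f/2.5.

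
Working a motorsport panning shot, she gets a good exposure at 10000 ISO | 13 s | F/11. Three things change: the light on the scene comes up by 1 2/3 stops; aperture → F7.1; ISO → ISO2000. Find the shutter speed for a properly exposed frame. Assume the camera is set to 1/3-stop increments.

Scene light: 1 2/3 stops brighter.
Aperture: f/11 → f/10 → f/9 → f/8 → f/7.1 — 1 1/3 stops wider (brighter).
ISO: 10000 → 8000 → 6400 → 5000 → 4000 → 3200 → 2500 → 2000 — 2 1/3 stops dropped (darker).
Net so far: 2/3 stop brighter. Shutter speed: 13 → 10 → 8.

8 s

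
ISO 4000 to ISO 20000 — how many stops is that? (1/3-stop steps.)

2 1/3 stops

4000 → 5000 → 6400 → 8000 → 10000 → 12800 → 16000 → 20000 — count the steps: 7 third-stops = 2 1/3 stops.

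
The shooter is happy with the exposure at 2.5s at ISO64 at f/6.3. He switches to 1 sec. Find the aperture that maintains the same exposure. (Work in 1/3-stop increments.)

Shutter speed: 2.5 → 2 → 1.6 → 1.3 → 1 — 1 1/3 stops faster (darker).
Need 1 1/3 stops brighter from the aperture: f/6.3 → f/5.6 → f/5 → f/4.5 → f/4.

f/4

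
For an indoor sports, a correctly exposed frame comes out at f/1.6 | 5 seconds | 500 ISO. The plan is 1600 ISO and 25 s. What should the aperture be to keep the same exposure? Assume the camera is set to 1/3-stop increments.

ISO: 500 → 640 → 800 → 1000 → 1250 → 1600 — 1 2/3 stops raised (brighter).
Shutter speed: 5 → 6 → 8 → 10 → 13 → 15 → 20 → 25 — 2 1/3 stops slower (brighter).
Net change so far: 4 stops brighter. Offset with the aperture: f/1.6 → f/1.8 → f/2 → f/2.2 → f/2.5 → f/2.8 → f/3.2 → f/3.5 → f/4 → f/4.5 → f/5 → f/5.6 → f/6.3.

f/6.3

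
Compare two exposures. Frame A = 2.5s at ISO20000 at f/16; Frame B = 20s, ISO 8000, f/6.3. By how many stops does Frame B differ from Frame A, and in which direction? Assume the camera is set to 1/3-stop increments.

4 1/3 stops brighter

Aperture: f/16 → f/14 → f/13 → f/11 → f/10 → f/9 → f/8 → f/7.1 → f/6.3 — 2 2/3 stops larger aperture (brighter).
Shutter speed: 2.5 → 3.2 → 4 → 5 → 6 → 8 → 10 → 13 → 15 → 20 — 3 stops slower (brighter).
ISO: 20000 → 16000 → 12800 → 10000 → 8000 — 1 1/3 stops dropped (darker).
Net: +2 2/3 +3 −1 1/3 = +4 1/3 stops.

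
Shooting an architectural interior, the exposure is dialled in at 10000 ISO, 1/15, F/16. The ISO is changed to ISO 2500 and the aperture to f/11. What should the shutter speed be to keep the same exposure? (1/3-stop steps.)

1/8s

ISO: 10000 → 8000 → 6400 → 5000 → 4000 → 3200 → 2500 — 2 stops lower (darker).
Aperture: f/16 → f/14 → f/13 → f/11 — 1 stop opened up (brighter).
Net change so far: 1 stop darker. Offset with the shutter speed: 1/15 → 1/13 → 1/10 → 1/8.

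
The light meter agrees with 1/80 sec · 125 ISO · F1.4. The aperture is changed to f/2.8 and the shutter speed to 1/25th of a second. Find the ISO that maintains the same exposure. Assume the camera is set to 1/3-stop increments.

ISO 160

Aperture: f/1.4 → f/1.6 → f/1.8 → f/2 → f/2.2 → f/2.5 → f/2.8 — 2 stops stopped down (darker).
Shutter speed: 1/80 → 1/60 → 1/50 → 1/40 → 1/30 → 1/25 — 1 2/3 stops slower (brighter).
Net change so far: 1/3 stop darker. Offset with the ISO: 125 → 160.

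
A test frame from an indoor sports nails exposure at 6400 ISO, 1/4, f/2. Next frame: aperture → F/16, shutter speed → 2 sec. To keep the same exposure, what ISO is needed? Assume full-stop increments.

ISO 51200

Aperture: f/2 → f/2.8 → f/4 → f/5.6 → f/8 → f/11 → f/16 — 6 stops narrower (darker).
Shutter speed: 1/4 → 1/2 → 1 → 2 — 3 stops longer (brighter).
Net change so far: 3 stops darker. Offset with the ISO: 6400 → 12800 → 25600 → 51200.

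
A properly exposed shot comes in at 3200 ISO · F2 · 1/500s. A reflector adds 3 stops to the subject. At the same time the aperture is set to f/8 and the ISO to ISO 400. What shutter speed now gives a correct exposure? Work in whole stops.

Scene light: 3 stops brighter.
Aperture: f/2 → f/2.8 → f/4 → f/5.6 → f/8 — 4 stops narrower (darker).
ISO: 3200 → 1600 → 800 → 400 — 3 stops lower (darker).
Net so far: 4 stops darker. Shutter speed: 1/500 → 1/250 → 1/125 → 1/60 → 1/30.

1/30s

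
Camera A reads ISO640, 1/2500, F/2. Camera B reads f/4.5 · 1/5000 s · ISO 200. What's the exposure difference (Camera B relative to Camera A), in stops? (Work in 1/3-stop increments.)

5 stops darker

Aperture: f/2 → f/2.2 → f/2.5 → f/2.8 → f/3.2 → f/3.5 → f/4 → f/4.5 — 2 1/3 stops smaller aperture (darker).
Shutter speed: 1/2500 → 1/3200 → 1/4000 → 1/5000 — 1 stop shorter (darker).
ISO: 640 → 500 → 400 → 320 → 250 → 200 — 1 2/3 stops dropped (darker).
Net: −2 1/3 −1 −1 2/3 = −5 stops.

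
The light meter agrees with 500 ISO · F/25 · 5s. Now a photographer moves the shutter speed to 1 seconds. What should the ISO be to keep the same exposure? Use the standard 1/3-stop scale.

Shutter speed: 5 → 4 → 3.2 → 2.5 → 2 → 1.6 → 1.3 → 1 — 2 1/3 stops faster (darker).
Need 2 1/3 stops brighter from the ISO: 500 → 640 → 800 → 1000 → 1250 → 1600 → 2000 → 2500.

ISO 2500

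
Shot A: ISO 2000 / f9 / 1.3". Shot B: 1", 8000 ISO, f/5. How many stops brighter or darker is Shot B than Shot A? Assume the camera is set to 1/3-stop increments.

Aperture: f/9 → f/8 → f/7.1 → f/6.3 → f/5.6 → f/5 — 1 2/3 stops wider (brighter).
Shutter speed: 1.3 → 1 — 1/3 stop shorter (darker).
ISO: 2000 → 2500 → 3200 → 4000 → 5000 → 6400 → 8000 — 2 stops raised (brighter).
Net: +1 2/3 −1/3 +2 = +3 1/3 stops.

3 1/3 stops brighter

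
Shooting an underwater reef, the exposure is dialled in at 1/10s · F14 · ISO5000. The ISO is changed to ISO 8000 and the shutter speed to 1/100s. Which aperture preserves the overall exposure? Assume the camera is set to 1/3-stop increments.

f/5.6

ISO: 5000 → 6400 → 8000 — 2/3 stop raised (brighter).
Shutter speed: 1/10 → 1/13 → 1/15 → 1/20 → 1/25 → 1/30 → 1/40 → 1/50 → 1/60 → 1/80 → 1/100 — 3 1/3 stops shorter (darker).
Net change so far: 2 2/3 stops darker. Offset with the aperture: f/14 → f/13 → f/11 → f/10 → f/9 → f/8 → f/7.1 → f/6.3 → f/5.6.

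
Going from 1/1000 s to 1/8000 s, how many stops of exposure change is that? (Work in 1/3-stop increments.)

3 stops

1/1000 → 1/1250 → 1/1600 → 1/2000 → 1/2500 → 1/3200 → 1/4000 → 1/5000 → 1/6400 → 1/8000 — count the steps: 9 third-stops = 3 stops.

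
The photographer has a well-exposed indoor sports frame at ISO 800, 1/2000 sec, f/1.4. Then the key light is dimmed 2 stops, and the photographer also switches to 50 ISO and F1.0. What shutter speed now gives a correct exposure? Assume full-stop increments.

1/60s

Scene light: 2 stops darker.
ISO: 800 → 400 → 200 → 100 → 50 — 4 stops dropped (darker).
Aperture: f/1.4 → f/1.0 — 1 stop larger aperture (brighter).
Net so far: 5 stops darker. Shutter speed: 1/2000 → 1/1000 → 1/500 → 1/250 → 1/125 → 1/60.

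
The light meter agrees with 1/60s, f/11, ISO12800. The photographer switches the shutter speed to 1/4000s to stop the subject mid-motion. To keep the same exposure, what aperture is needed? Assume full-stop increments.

Shutter speed: 1/60 → 1/125 → 1/250 → 1/500 → 1/1000 → 1/2000 → 1/4000 — 6 stops faster (darker).
Need 6 stops brighter from the aperture: f/11 → f/8 → f/5.6 → f/4 → f/2.8 → f/2 → f/1.4.

f/1.4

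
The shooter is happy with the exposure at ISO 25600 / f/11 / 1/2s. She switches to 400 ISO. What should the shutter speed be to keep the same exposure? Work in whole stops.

30 s

ISO: 25600 → 12800 → 6400 → 3200 → 1600 → 800 → 400 — 6 stops dropped (darker).
Need 6 stops brighter from the shutter speed: 1/2 → 1 → 2 → 4 → 8 → 15 → 30.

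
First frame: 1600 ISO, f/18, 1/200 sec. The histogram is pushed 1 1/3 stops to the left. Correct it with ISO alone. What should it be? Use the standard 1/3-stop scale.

ISO 4000

Underexposed by 1 1/3 stops → need 1 1/3 stops brighter.
ISO: 1600 → 2000 → 2500 → 3200 → 4000.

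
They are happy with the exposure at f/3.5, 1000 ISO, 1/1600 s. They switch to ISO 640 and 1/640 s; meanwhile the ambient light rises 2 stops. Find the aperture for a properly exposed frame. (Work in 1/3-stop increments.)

Scene light: 2 stops brighter.
ISO: 1000 → 800 → 640 — 2/3 stop dropped (darker).
Shutter speed: 1/1600 → 1/1250 → 1/1000 → 1/800 → 1/640 — 1 1/3 stops longer (brighter).
Net so far: 2 2/3 stops brighter. Aperture: f/3.5 → f/4 → f/4.5 → f/5 → f/5.6 → f/6.3 → f/7.1 → f/8 → f/9.

f/9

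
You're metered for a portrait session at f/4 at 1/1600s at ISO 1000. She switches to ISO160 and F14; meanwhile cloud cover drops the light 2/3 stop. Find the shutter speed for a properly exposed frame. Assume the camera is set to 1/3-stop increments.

Scene light: 2/3 stop darker.
ISO: 1000 → 800 → 640 → 500 → 400 → 320 → 250 → 200 → 160 — 2 2/3 stops dropped (darker).
Aperture: f/4 → f/4.5 → f/5 → f/5.6 → f/6.3 → f/7.1 → f/8 → f/9 → f/10 → f/11 → f/13 → f/14 — 3 2/3 stops narrower (darker).
Net so far: 7 stops darker. Shutter speed: 1/1600 → 1/1250 → 1/1000 → 1/800 → 1/640 → 1/500 → 1/400 → 1/320 → 1/250 → 1/200 → 1/160 → 1/125 → 1/100 → 1/80 → 1/60 → 1/50 → 1/40 → 1/30 → 1/25 → 1/20 → 1/15 → 1/13.

1/13s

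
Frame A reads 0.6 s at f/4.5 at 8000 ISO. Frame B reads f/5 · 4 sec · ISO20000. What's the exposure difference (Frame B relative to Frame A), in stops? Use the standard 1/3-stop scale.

3 2/3 stops brighter

Aperture: f/4.5 → f/5 — 1/3 stop stopped down (darker).
Shutter speed: 0.6 → 0.8 → 1 → 1.3 → 1.6 → 2 → 2.5 → 3.2 → 4 — 2 2/3 stops longer (brighter).
ISO: 8000 → 10000 → 12800 → 16000 → 20000 — 1 1/3 stops raised (brighter).
Net: −1/3 +2 2/3 +1 1/3 = +3 2/3 stops.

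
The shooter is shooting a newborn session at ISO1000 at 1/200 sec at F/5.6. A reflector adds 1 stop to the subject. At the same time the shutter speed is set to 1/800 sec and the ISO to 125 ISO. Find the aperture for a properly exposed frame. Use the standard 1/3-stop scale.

Scene light: 1 stop brighter.
Shutter speed: 1/200 → 1/250 → 1/320 → 1/400 → 1/500 → 1/640 → 1/800 — 2 stops shorter (darker).
ISO: 1000 → 800 → 640 → 500 → 400 → 320 → 250 → 200 → 160 → 125 — 3 stops dropped (darker).
Net so far: 4 stops darker. Aperture: f/5.6 → f/5 → f/4.5 → f/4 → f/3.5 → f/3.2 → f/2.8 → f/2.5 → f/2.2 → f/2 → f/1.8 → f/1.6 → f/1.4.

f/1.4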